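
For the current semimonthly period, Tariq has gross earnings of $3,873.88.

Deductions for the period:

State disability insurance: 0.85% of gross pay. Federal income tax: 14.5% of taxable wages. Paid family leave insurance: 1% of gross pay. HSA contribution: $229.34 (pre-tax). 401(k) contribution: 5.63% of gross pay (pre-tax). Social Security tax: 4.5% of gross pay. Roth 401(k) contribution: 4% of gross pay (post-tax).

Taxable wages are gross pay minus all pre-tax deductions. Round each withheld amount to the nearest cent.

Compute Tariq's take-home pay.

$2,528.66

401(k) contribution: $3,873.88 × 0.0563 = $218.10
HSA contribution: $229.34
Pre-tax total = $218.10 + $229.34 = $447.44
Taxable wages = $3,873.88 − $447.44 = $3,426.44
Federal income tax: $3,426.44 × 0.145 = $496.83
State disability insurance: $3,873.88 × 0.0085 = $32.93
Social Security tax: $3,873.88 × 0.045 = $174.32
Paid family leave insurance: $3,873.88 × 0.01 = $38.74
Roth 401(k) contribution: $3,873.88 × 0.04 = $154.96
Total deductions = $218.10 + $229.34 + $496.83 + $32.93 + $174.32 + $38.74 + $154.96 = $1,345.22
Net pay = $3,873.88 − $1,345.22 = $2,528.66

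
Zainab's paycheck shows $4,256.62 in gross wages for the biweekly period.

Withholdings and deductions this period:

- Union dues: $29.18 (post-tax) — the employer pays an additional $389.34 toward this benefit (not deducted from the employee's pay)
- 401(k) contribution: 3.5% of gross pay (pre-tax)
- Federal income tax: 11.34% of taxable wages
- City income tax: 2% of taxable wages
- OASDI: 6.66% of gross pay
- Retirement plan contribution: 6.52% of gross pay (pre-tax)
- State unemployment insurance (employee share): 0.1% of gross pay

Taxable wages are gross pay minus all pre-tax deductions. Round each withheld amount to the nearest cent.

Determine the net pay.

Retirement plan contribution: $4,256.62 × 0.0652 = $277.53
401(k) contribution: $4,256.62 × 0.035 = $148.98
Pre-tax total = $277.53 + $148.98 = $426.51
Taxable wages = $4,256.62 − $426.51 = $3,830.11
Federal income tax: $3,830.11 × 0.1134 = $434.33
City income tax: $3,830.11 × 0.02 = $76.60
OASDI: $4,256.62 × 0.0666 = $283.49
State unemployment insurance (employee share): $4,256.62 × 0.001 = $4.26
Union dues: $29.18
(Employer's $389.34 toward union dues is not withheld from the employee.)
Total deductions = $277.53 + $148.98 + $434.33 + $76.60 + $283.49 + $4.26 + $29.18 = $1,254.37
Net pay = $4,256.62 − $1,254.37 = $3,002.25

$3,002.25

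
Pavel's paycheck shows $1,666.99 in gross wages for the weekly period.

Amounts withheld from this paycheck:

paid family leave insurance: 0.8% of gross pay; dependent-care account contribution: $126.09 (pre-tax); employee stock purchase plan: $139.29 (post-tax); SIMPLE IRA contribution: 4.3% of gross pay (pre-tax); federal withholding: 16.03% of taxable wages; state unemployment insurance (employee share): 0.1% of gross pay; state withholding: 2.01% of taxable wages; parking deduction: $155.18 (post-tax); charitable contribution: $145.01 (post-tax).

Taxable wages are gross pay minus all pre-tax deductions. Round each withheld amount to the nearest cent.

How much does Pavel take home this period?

$749.68

Dependent-care account contribution: $126.09
SIMPLE IRA contribution: $1,666.99 × 0.043 = $71.68
Pre-tax total = $126.09 + $71.68 = $197.77
Taxable wages = $1,666.99 − $197.77 = $1,469.22
Federal withholding: $1,469.22 × 0.1603 = $235.52
State withholding: $1,469.22 × 0.0201 = $29.53
Paid family leave insurance: $1,666.99 × 0.008 = $13.34
State unemployment insurance (employee share): $1,666.99 × 0.001 = $1.67
Parking deduction: $155.18
Employee stock purchase plan: $139.29
Charitable contribution: $145.01
Total deductions = $126.09 + $71.68 + $235.52 + $29.53 + $13.34 + $1.67 + $155.18 + $139.29 + $145.01 = $917.31
Net pay = $1,666.99 − $917.31 = $749.68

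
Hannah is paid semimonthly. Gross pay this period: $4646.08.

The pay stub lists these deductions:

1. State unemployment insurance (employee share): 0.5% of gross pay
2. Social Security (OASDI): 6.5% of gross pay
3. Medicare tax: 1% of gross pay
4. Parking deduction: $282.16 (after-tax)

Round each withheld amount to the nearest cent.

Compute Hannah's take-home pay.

$3992.23

State unemployment insurance (employee share): $4646.08 × 0.005 = $23.23
Medicare tax: $4646.08 × 0.01 = $46.46
Social Security (OASDI): $4646.08 × 0.065 = $302.00
Parking deduction: $282.16
Total deductions = $23.23 + $46.46 + $302.00 + $282.16 = $653.85
Net pay = $4646.08 − $653.85 = $3992.23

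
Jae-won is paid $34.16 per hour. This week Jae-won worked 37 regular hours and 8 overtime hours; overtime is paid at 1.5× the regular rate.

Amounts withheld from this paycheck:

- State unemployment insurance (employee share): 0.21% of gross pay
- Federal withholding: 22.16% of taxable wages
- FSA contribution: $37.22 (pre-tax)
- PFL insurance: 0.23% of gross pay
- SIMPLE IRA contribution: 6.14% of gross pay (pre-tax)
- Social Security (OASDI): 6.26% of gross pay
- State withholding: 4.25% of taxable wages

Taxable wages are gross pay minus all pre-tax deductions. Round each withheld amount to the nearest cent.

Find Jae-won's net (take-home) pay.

$1016.61

Regular pay: 37 × $34.16 = $1263.92
Overtime pay: 8 × $34.16 × 1.5 = $409.92
Gross pay = $1263.92 + $409.92 = $1673.84
FSA contribution: $37.22
SIMPLE IRA contribution: $1673.84 × 0.0614 = $102.77
Pre-tax total = $37.22 + $102.77 = $139.99
Taxable wages = $1673.84 − $139.99 = $1533.85
Federal withholding: $1533.85 × 0.2216 = $339.90
State withholding: $1533.85 × 0.0425 = $65.19
PFL insurance: $1673.84 × 0.0023 = $3.85
Social Security (OASDI): $1673.84 × 0.0626 = $104.78
State unemployment insurance (employee share): $1673.84 × 0.0021 = $3.52
Total deductions = $37.22 + $102.77 + $339.90 + $65.19 + $3.85 + $104.78 + $3.52 = $657.23
Net pay = $1673.84 − $657.23 = $1016.61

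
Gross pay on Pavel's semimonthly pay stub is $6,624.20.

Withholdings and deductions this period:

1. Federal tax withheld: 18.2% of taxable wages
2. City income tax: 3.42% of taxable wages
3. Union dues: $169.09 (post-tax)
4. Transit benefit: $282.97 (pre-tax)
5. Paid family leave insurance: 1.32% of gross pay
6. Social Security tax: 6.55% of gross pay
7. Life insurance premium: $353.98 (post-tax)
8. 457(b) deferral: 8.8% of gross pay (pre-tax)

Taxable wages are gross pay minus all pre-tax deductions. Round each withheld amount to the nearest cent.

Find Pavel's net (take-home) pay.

$3,468.96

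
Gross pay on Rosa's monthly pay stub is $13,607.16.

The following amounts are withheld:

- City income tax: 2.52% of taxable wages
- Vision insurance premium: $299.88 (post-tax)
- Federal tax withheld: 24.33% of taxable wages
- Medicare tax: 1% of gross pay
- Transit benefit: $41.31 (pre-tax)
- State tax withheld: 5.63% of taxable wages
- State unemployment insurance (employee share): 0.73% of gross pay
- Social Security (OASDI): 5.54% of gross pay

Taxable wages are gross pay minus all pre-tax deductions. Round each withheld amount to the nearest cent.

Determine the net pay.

Transit benefit: $41.31
Taxable wages = $13,607.16 − $41.31 = $13,565.85
State tax withheld: $13,565.85 × 0.0563 = $763.76
Federal tax withheld: $13,565.85 × 0.2433 = $3,300.57
City income tax: $13,565.85 × 0.0252 = $341.86
State unemployment insurance (employee share): $13,607.16 × 0.0073 = $99.33
Social Security (OASDI): $13,607.16 × 0.0554 = $753.84
Medicare tax: $13,607.16 × 0.01 = $136.07
Vision insurance premium: $299.88
Total deductions = $41.31 + $763.76 + $3,300.57 + $341.86 + $99.33 + $753.84 + $136.07 + $299.88 = $5,736.62
Net pay = $13,607.16 − $5,736.62 = $7,870.54

$7,870.54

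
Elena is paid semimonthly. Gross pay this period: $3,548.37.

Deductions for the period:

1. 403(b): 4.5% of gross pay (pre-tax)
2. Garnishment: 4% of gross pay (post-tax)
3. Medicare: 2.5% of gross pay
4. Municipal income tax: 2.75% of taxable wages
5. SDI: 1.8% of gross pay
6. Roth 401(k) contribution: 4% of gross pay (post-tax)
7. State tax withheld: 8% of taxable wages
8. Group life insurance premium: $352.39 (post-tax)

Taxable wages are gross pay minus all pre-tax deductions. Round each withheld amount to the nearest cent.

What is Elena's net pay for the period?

403(b): $3,548.37 × 0.045 = $159.68
Taxable wages = $3,548.37 − $159.68 = $3,388.69
Municipal income tax: $3,388.69 × 0.0275 = $93.19
State tax withheld: $3,388.69 × 0.08 = $271.10
SDI: $3,548.37 × 0.018 = $63.87
Medicare: $3,548.37 × 0.025 = $88.71
Roth 401(k) contribution: $3,548.37 × 0.04 = $141.93
Garnishment: $3,548.37 × 0.04 = $141.93
Group life insurance premium: $352.39
Total deductions = $159.68 + $93.19 + $271.10 + $63.87 + $88.71 + $141.93 + $141.93 + $352.39 = $1,312.80
Net pay = $3,548.37 − $1,312.80 = $2,235.57

$2,235.57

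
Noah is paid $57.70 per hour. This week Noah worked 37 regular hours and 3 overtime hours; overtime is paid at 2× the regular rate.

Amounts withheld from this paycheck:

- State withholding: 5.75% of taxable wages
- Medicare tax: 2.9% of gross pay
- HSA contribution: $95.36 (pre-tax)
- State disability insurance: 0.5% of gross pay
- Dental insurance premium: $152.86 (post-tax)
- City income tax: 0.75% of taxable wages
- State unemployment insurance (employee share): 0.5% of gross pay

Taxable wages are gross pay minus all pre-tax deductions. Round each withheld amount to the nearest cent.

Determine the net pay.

Regular pay: 37 × $57.70 = $2,134.90
Overtime pay: 3 × $57.70 × 2 = $346.20
Gross pay = $2,134.90 + $346.20 = $2,481.10
HSA contribution: $95.36
Taxable wages = $2,481.10 − $95.36 = $2,385.74
City income tax: $2,385.74 × 0.0075 = $17.89
State withholding: $2,385.74 × 0.0575 = $137.18
State disability insurance: $2,481.10 × 0.005 = $12.41
State unemployment insurance (employee share): $2,481.10 × 0.005 = $12.41
Medicare tax: $2,481.10 × 0.029 = $71.95
Dental insurance premium: $152.86
Total deductions = $95.36 + $17.89 + $137.18 + $12.41 + $12.41 + $71.95 + $152.86 = $500.06
Net pay = $2,481.10 − $500.06 = $1,981.04

$1,981.04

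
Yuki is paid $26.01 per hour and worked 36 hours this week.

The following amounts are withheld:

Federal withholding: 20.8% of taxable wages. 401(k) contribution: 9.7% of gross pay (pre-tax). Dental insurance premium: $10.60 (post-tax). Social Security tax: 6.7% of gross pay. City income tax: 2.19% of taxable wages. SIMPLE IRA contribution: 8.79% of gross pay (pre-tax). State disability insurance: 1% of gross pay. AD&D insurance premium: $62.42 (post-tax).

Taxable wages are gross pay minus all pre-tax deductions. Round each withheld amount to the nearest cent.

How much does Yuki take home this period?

Gross pay: 36 × $26.01 = $936.36
401(k) contribution: $936.36 × 0.097 = $90.83
SIMPLE IRA contribution: $936.36 × 0.0879 = $82.31
Pre-tax total = $90.83 + $82.31 = $173.14
Taxable wages = $936.36 − $173.14 = $763.22
Federal withholding: $763.22 × 0.208 = $158.75
City income tax: $763.22 × 0.0219 = $16.71
Social Security tax: $936.36 × 0.067 = $62.74
State disability insurance: $936.36 × 0.01 = $9.36
Dental insurance premium: $10.60
AD&D insurance premium: $62.42
Total deductions = $90.83 + $82.31 + $158.75 + $16.71 + $62.74 + $9.36 + $10.60 + $62.42 = $493.72
Net pay = $936.36 − $493.72 = $442.64

$442.64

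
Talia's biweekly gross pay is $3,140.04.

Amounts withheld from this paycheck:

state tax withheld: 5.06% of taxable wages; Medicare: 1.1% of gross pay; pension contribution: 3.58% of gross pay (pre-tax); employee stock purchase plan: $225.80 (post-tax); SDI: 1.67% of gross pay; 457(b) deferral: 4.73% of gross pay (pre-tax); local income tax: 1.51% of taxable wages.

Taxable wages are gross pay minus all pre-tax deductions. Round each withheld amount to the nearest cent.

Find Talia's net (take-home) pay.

$2,377.18

457(b) deferral: $3,140.04 × 0.0473 = $148.52
Pension contribution: $3,140.04 × 0.0358 = $112.41
Pre-tax total = $148.52 + $112.41 = $260.93
Taxable wages = $3,140.04 − $260.93 = $2,879.11
Local income tax: $2,879.11 × 0.0151 = $43.47
State tax withheld: $2,879.11 × 0.0506 = $145.68
Medicare: $3,140.04 × 0.011 = $34.54
SDI: $3,140.04 × 0.0167 = $52.44
Employee stock purchase plan: $225.80
Total deductions = $148.52 + $112.41 + $43.47 + $145.68 + $34.54 + $52.44 + $225.80 = $762.86
Net pay = $3,140.04 − $762.86 = $2,377.18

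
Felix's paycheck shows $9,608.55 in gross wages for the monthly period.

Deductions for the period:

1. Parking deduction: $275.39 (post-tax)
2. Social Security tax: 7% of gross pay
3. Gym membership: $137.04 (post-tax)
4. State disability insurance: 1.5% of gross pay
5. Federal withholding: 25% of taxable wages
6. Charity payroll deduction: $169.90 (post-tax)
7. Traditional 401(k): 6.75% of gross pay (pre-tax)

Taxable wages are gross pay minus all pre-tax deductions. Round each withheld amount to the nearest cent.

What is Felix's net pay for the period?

$5,320.92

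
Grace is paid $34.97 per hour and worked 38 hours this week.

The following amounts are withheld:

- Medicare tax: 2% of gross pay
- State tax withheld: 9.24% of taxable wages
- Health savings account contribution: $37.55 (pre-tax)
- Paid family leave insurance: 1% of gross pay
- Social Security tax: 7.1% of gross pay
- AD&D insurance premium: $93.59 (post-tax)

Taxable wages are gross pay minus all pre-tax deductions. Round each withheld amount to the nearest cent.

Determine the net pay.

Gross pay: 38 × $34.97 = $1,328.86
Health savings account contribution: $37.55
Taxable wages = $1,328.86 − $37.55 = $1,291.31
State tax withheld: $1,291.31 × 0.0924 = $119.32
Social Security tax: $1,328.86 × 0.071 = $94.35
Paid family leave insurance: $1,328.86 × 0.01 = $13.29
Medicare tax: $1,328.86 × 0.02 = $26.58
AD&D insurance premium: $93.59
Total deductions = $37.55 + $119.32 + $94.35 + $13.29 + $26.58 + $93.59 = $384.68
Net pay = $1,328.86 − $384.68 = $944.18

$944.18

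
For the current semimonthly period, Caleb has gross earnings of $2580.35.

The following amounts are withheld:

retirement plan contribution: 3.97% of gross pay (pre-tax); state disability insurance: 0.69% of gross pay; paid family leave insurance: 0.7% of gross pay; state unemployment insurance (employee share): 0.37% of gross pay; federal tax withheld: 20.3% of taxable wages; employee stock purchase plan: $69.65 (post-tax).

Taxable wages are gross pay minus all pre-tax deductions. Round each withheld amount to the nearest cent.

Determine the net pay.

Retirement plan contribution: $2580.35 × 0.0397 = $102.44
Taxable wages = $2580.35 − $102.44 = $2477.91
Federal tax withheld: $2477.91 × 0.203 = $503.02
State unemployment insurance (employee share): $2580.35 × 0.0037 = $9.55
Paid family leave insurance: $2580.35 × 0.007 = $18.06
State disability insurance: $2580.35 × 0.0069 = $17.80
Employee stock purchase plan: $69.65
Total deductions = $102.44 + $503.02 + $9.55 + $18.06 + $17.80 + $69.65 = $720.52
Net pay = $2580.35 − $720.52 = $1859.83

$1859.83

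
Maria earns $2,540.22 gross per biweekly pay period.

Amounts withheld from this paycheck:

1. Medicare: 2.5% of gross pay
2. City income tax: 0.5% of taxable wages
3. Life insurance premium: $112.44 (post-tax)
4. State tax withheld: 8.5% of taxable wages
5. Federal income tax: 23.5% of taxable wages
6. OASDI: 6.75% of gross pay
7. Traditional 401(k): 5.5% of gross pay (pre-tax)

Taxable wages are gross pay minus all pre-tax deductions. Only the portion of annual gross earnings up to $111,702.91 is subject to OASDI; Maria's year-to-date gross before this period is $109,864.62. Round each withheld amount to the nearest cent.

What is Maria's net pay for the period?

Traditional 401(k): $2,540.22 × 0.055 = $139.71
Taxable wages = $2,540.22 − $139.71 = $2,400.51
Federal income tax: $2,400.51 × 0.235 = $564.12
State tax withheld: $2,400.51 × 0.085 = $204.04
City income tax: $2,400.51 × 0.005 = $12.00
Medicare: $2,540.22 × 0.025 = $63.51
OASDI: only $111,702.91 − $109,864.62 = $1,838.29 of this check is subject → $1,838.29 × 0.0675 = $124.08
Life insurance premium: $112.44
Total deductions = $139.71 + $564.12 + $204.04 + $12.00 + $63.51 + $124.08 + $112.44 = $1,219.90
Net pay = $2,540.22 − $1,219.90 = $1,320.32

$1,320.32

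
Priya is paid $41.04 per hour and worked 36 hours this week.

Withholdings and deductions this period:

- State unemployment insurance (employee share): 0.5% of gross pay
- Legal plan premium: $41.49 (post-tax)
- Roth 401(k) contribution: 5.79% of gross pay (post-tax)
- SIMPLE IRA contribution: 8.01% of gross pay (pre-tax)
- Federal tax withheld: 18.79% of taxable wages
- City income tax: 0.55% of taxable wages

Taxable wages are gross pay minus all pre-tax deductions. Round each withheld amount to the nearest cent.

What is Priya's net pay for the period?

$961.83

Gross pay: 36 × $41.04 = $1477.44
SIMPLE IRA contribution: $1477.44 × 0.0801 = $118.34
Taxable wages = $1477.44 − $118.34 = $1359.10
Federal tax withheld: $1359.10 × 0.1879 = $255.37
City income tax: $1359.10 × 0.0055 = $7.48
State unemployment insurance (employee share): $1477.44 × 0.005 = $7.39
Roth 401(k) contribution: $1477.44 × 0.0579 = $85.54
Legal plan premium: $41.49
Total deductions = $118.34 + $255.37 + $7.48 + $7.39 + $85.54 + $41.49 = $515.61
Net pay = $1477.44 − $515.61 = $961.83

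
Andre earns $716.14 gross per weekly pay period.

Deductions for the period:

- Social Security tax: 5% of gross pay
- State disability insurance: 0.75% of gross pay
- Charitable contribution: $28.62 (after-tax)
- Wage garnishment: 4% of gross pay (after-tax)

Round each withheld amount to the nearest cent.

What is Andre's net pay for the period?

$617.69

Social Security tax: $716.14 × 0.05 = $35.81
State disability insurance: $716.14 × 0.0075 = $5.37
Wage garnishment: $716.14 × 0.04 = $28.65
Charitable contribution: $28.62
Total deductions = $35.81 + $5.37 + $28.65 + $28.62 = $98.45
Net pay = $716.14 − $98.45 = $617.69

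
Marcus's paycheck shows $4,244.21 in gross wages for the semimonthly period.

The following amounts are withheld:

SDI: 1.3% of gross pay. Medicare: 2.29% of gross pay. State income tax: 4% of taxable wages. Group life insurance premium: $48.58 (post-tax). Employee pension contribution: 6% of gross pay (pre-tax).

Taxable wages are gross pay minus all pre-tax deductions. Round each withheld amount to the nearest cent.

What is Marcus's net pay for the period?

$3,629.04

Employee pension contribution: $4,244.21 × 0.06 = $254.65
Taxable wages = $4,244.21 − $254.65 = $3,989.56
State income tax: $3,989.56 × 0.04 = $159.58
SDI: $4,244.21 × 0.013 = $55.17
Medicare: $4,244.21 × 0.0229 = $97.19
Group life insurance premium: $48.58
Total deductions = $254.65 + $159.58 + $55.17 + $97.19 + $48.58 = $615.17
Net pay = $4,244.21 − $615.17 = $3,629.04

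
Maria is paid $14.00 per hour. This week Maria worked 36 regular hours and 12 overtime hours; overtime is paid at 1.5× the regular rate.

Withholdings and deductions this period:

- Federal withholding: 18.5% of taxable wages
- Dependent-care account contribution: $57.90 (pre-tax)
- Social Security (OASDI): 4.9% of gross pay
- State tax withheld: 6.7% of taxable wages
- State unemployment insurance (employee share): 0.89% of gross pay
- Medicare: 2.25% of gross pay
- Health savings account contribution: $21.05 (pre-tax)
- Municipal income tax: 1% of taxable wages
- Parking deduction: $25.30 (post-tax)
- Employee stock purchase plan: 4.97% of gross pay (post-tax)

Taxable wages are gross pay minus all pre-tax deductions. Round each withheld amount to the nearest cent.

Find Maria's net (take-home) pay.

$376.02

Regular pay: 36 × $14.00 = $504.00
Overtime pay: 12 × $14.00 × 1.5 = $252.00
Gross pay = $504.00 + $252.00 = $756.00
Health savings account contribution: $21.05
Dependent-care account contribution: $57.90
Pre-tax total = $21.05 + $57.90 = $78.95
Taxable wages = $756.00 − $78.95 = $677.05
Federal withholding: $677.05 × 0.185 = $125.25
Municipal income tax: $677.05 × 0.01 = $6.77
State tax withheld: $677.05 × 0.067 = $45.36
State unemployment insurance (employee share): $756.00 × 0.0089 = $6.73
Social Security (OASDI): $756.00 × 0.049 = $37.04
Medicare: $756.00 × 0.0225 = $17.01
Employee stock purchase plan: $756.00 × 0.0497 = $37.57
Parking deduction: $25.30
Total deductions = $21.05 + $57.90 + $125.25 + $6.77 + $45.36 + $6.73 + $37.04 + $17.01 + $37.57 + $25.30 = $379.98
Net pay = $756.00 − $379.98 = $376.02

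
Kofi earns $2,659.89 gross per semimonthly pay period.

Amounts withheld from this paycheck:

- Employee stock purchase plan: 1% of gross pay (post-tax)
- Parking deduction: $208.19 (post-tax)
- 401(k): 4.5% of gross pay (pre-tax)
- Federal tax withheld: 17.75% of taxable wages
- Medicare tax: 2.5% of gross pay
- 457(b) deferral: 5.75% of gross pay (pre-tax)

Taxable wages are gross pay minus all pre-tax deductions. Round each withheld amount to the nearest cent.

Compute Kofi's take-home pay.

457(b) deferral: $2,659.89 × 0.0575 = $152.94
401(k): $2,659.89 × 0.045 = $119.70
Pre-tax total = $152.94 + $119.70 = $272.64
Taxable wages = $2,659.89 − $272.64 = $2,387.25
Federal tax withheld: $2,387.25 × 0.1775 = $423.74
Medicare tax: $2,659.89 × 0.025 = $66.50
Parking deduction: $208.19
Employee stock purchase plan: $2,659.89 × 0.01 = $26.60
Total deductions = $152.94 + $119.70 + $423.74 + $66.50 + $208.19 + $26.60 = $997.67
Net pay = $2,659.89 − $997.67 = $1,662.22

$1,662.22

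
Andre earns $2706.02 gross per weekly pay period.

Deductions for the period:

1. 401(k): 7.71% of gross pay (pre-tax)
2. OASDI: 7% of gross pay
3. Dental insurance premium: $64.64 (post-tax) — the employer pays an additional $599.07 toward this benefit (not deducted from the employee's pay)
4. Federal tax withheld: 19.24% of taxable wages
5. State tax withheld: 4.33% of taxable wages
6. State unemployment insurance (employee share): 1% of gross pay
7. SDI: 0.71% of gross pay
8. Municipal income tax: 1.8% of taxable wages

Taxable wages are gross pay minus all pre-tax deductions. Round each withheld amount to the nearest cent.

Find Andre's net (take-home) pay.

$1563.47

401(k): $2706.02 × 0.0771 = $208.63
Taxable wages = $2706.02 − $208.63 = $2497.39
State tax withheld: $2497.39 × 0.0433 = $108.14
Municipal income tax: $2497.39 × 0.018 = $44.95
Federal tax withheld: $2497.39 × 0.1924 = $480.50
SDI: $2706.02 × 0.0071 = $19.21
OASDI: $2706.02 × 0.07 = $189.42
State unemployment insurance (employee share): $2706.02 × 0.01 = $27.06
Dental insurance premium: $64.64
(Employer's $599.07 toward dental insurance premium is not withheld from the employee.)
Total deductions = $208.63 + $108.14 + $44.95 + $480.50 + $19.21 + $189.42 + $27.06 + $64.64 = $1142.55
Net pay = $2706.02 − $1142.55 = $1563.47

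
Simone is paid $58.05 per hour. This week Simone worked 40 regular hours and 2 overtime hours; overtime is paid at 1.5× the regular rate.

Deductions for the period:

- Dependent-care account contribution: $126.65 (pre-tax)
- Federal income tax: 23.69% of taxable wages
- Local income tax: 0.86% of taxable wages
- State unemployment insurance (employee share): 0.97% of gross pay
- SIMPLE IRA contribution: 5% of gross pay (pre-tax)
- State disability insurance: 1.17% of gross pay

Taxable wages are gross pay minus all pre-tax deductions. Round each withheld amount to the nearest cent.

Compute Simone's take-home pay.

$1,640.21

Regular pay: 40 × $58.05 = $2,322.00
Overtime pay: 2 × $58.05 × 1.5 = $174.15
Gross pay = $2,322.00 + $174.15 = $2,496.15
SIMPLE IRA contribution: $2,496.15 × 0.05 = $124.81
Dependent-care account contribution: $126.65
Pre-tax total = $124.81 + $126.65 = $251.46
Taxable wages = $2,496.15 − $251.46 = $2,244.69
Local income tax: $2,244.69 × 0.0086 = $19.30
Federal income tax: $2,244.69 × 0.2369 = $531.77
State disability insurance: $2,496.15 × 0.0117 = $29.20
State unemployment insurance (employee share): $2,496.15 × 0.0097 = $24.21
Total deductions = $124.81 + $126.65 + $19.30 + $531.77 + $29.20 + $24.21 = $855.94
Net pay = $2,496.15 − $855.94 = $1,640.21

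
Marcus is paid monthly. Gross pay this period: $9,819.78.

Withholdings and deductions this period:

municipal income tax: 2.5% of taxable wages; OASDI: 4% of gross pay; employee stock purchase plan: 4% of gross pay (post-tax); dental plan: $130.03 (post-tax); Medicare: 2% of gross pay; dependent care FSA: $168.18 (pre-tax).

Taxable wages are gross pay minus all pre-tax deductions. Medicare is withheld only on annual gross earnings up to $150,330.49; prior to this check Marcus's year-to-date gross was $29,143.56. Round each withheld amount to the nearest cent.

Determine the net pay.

Dependent care FSA: $168.18
Taxable wages = $9,819.78 − $168.18 = $9,651.60
Municipal income tax: $9,651.60 × 0.025 = $241.29
OASDI: $9,819.78 × 0.04 = $392.79
Medicare: cap not yet reached, full $9,819.78 is subject → $9,819.78 × 0.02 = $196.40
Dental plan: $130.03
Employee stock purchase plan: $9,819.78 × 0.04 = $392.79
Total deductions = $168.18 + $241.29 + $392.79 + $196.40 + $130.03 + $392.79 = $1,521.48
Net pay = $9,819.78 − $1,521.48 = $8,298.30

$8,298.30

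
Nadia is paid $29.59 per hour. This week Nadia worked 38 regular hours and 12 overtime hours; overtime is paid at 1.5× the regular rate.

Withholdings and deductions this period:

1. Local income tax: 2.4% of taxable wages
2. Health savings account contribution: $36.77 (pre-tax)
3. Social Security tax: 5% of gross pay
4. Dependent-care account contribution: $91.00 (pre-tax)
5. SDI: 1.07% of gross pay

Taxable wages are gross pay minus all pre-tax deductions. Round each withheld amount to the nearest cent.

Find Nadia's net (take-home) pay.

$1391.99

Regular pay: 38 × $29.59 = $1124.42
Overtime pay: 12 × $29.59 × 1.5 = $532.62
Gross pay = $1124.42 + $532.62 = $1657.04
Dependent-care account contribution: $91.00
Health savings account contribution: $36.77
Pre-tax total = $91.00 + $36.77 = $127.77
Taxable wages = $1657.04 − $127.77 = $1529.27
Local income tax: $1529.27 × 0.024 = $36.70
SDI: $1657.04 × 0.0107 = $17.73
Social Security tax: $1657.04 × 0.05 = $82.85
Total deductions = $91.00 + $36.77 + $36.70 + $17.73 + $82.85 = $265.05
Net pay = $1657.04 − $265.05 = $1391.99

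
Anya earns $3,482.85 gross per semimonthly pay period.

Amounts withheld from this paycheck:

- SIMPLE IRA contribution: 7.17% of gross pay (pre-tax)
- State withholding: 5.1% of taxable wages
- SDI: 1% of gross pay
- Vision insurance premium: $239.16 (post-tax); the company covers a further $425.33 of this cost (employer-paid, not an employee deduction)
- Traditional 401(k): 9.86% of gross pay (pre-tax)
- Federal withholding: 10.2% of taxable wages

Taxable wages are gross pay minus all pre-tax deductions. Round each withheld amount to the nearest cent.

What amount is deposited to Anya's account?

Traditional 401(k): $3,482.85 × 0.0986 = $343.41
SIMPLE IRA contribution: $3,482.85 × 0.0717 = $249.72
Pre-tax total = $343.41 + $249.72 = $593.13
Taxable wages = $3,482.85 − $593.13 = $2,889.72
State withholding: $2,889.72 × 0.051 = $147.38
Federal withholding: $2,889.72 × 0.102 = $294.75
SDI: $3,482.85 × 0.01 = $34.83
Vision insurance premium: $239.16
(Employer's $425.33 toward vision insurance premium is not withheld from the employee.)
Total deductions = $343.41 + $249.72 + $147.38 + $294.75 + $34.83 + $239.16 = $1,309.25
Net pay = $3,482.85 − $1,309.25 = $2,173.60

$2,173.60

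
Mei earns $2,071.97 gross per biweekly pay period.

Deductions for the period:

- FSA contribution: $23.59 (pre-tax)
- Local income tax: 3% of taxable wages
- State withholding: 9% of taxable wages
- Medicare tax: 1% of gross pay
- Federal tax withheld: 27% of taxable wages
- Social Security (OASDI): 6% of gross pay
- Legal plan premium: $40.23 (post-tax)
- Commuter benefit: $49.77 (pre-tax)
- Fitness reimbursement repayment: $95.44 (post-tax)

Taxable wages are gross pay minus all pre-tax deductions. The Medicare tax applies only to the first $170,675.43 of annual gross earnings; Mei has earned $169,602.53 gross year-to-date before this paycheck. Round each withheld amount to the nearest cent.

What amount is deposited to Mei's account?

FSA contribution: $23.59
Commuter benefit: $49.77
Pre-tax total = $23.59 + $49.77 = $73.36
Taxable wages = $2,071.97 − $73.36 = $1,998.61
Local income tax: $1,998.61 × 0.03 = $59.96
State withholding: $1,998.61 × 0.09 = $179.87
Federal tax withheld: $1,998.61 × 0.27 = $539.62
Medicare tax: only $170,675.43 − $169,602.53 = $1,072.90 of this check is subject → $1,072.90 × 0.01 = $10.73
Social Security (OASDI): $2,071.97 × 0.06 = $124.32
Legal plan premium: $40.23
Fitness reimbursement repayment: $95.44
Total deductions = $23.59 + $49.77 + $59.96 + $179.87 + $539.62 + $10.73 + $124.32 + $40.23 + $95.44 = $1,123.53
Net pay = $2,071.97 − $1,123.53 = $948.44

$948.44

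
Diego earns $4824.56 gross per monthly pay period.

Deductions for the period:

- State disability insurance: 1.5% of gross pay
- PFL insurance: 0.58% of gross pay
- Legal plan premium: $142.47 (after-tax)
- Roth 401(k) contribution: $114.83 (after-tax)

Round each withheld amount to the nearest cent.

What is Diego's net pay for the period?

$4466.91

PFL insurance: $4824.56 × 0.0058 = $27.98
State disability insurance: $4824.56 × 0.015 = $72.37
Legal plan premium: $142.47
Roth 401(k) contribution: $114.83
Total deductions = $27.98 + $72.37 + $142.47 + $114.83 = $357.65
Net pay = $4824.56 − $357.65 = $4466.91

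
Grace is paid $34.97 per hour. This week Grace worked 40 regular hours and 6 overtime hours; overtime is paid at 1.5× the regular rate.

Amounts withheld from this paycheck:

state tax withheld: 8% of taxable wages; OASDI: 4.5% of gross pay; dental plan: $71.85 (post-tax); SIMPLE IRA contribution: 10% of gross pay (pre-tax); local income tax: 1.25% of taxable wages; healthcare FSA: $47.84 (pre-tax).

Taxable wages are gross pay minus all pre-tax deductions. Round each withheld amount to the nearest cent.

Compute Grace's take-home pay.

Regular pay: 40 × $34.97 = $1,398.80
Overtime pay: 6 × $34.97 × 1.5 = $314.73
Gross pay = $1,398.80 + $314.73 = $1,713.53
SIMPLE IRA contribution: $1,713.53 × 0.1 = $171.35
Healthcare FSA: $47.84
Pre-tax total = $171.35 + $47.84 = $219.19
Taxable wages = $1,713.53 − $219.19 = $1,494.34
State tax withheld: $1,494.34 × 0.08 = $119.55
Local income tax: $1,494.34 × 0.0125 = $18.68
OASDI: $1,713.53 × 0.045 = $77.11
Dental plan: $71.85
Total deductions = $171.35 + $47.84 + $119.55 + $18.68 + $77.11 + $71.85 = $506.38
Net pay = $1,713.53 − $506.38 = $1,207.15

$1,207.15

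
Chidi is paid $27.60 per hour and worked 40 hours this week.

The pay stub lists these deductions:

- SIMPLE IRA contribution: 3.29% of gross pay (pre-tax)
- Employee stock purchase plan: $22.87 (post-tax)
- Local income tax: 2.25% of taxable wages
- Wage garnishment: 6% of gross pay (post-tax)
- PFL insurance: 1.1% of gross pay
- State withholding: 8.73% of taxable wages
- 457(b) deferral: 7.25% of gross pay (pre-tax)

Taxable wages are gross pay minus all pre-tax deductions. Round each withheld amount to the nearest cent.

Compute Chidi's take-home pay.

$777.95

Gross pay: 40 × $27.60 = $1,104.00
457(b) deferral: $1,104.00 × 0.0725 = $80.04
SIMPLE IRA contribution: $1,104.00 × 0.0329 = $36.32
Pre-tax total = $80.04 + $36.32 = $116.36
Taxable wages = $1,104.00 − $116.36 = $987.64
Local income tax: $987.64 × 0.0225 = $22.22
State withholding: $987.64 × 0.0873 = $86.22
PFL insurance: $1,104.00 × 0.011 = $12.14
Wage garnishment: $1,104.00 × 0.06 = $66.24
Employee stock purchase plan: $22.87
Total deductions = $80.04 + $36.32 + $22.22 + $86.22 + $12.14 + $66.24 + $22.87 = $326.05
Net pay = $1,104.00 − $326.05 = $777.95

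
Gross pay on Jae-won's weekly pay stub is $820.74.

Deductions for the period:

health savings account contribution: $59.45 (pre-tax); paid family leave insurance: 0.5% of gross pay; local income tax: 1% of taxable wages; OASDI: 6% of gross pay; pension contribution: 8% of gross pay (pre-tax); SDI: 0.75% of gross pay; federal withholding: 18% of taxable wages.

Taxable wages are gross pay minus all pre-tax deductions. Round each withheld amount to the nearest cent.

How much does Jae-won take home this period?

Health savings account contribution: $59.45
Pension contribution: $820.74 × 0.08 = $65.66
Pre-tax total = $59.45 + $65.66 = $125.11
Taxable wages = $820.74 − $125.11 = $695.63
Local income tax: $695.63 × 0.01 = $6.96
Federal withholding: $695.63 × 0.18 = $125.21
Paid family leave insurance: $820.74 × 0.005 = $4.10
OASDI: $820.74 × 0.06 = $49.24
SDI: $820.74 × 0.0075 = $6.16
Total deductions = $59.45 + $65.66 + $6.96 + $125.21 + $4.10 + $49.24 + $6.16 = $316.78
Net pay = $820.74 − $316.78 = $503.96

$503.96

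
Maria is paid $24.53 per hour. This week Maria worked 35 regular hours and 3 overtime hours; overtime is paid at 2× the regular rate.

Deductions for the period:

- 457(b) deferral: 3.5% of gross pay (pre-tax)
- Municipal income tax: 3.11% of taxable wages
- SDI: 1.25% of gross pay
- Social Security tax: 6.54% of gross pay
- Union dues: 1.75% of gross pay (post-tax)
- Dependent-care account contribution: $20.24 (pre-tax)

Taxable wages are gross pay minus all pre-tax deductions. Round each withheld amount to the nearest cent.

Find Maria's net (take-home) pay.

$824.80

Regular pay: 35 × $24.53 = $858.55
Overtime pay: 3 × $24.53 × 2 = $147.18
Gross pay = $858.55 + $147.18 = $1005.73
457(b) deferral: $1005.73 × 0.035 = $35.20
Dependent-care account contribution: $20.24
Pre-tax total = $35.20 + $20.24 = $55.44
Taxable wages = $1005.73 − $55.44 = $950.29
Municipal income tax: $950.29 × 0.0311 = $29.55
SDI: $1005.73 × 0.0125 = $12.57
Social Security tax: $1005.73 × 0.0654 = $65.77
Union dues: $1005.73 × 0.0175 = $17.60
Total deductions = $35.20 + $20.24 + $29.55 + $12.57 + $65.77 + $17.60 = $180.93
Net pay = $1005.73 − $180.93 = $824.80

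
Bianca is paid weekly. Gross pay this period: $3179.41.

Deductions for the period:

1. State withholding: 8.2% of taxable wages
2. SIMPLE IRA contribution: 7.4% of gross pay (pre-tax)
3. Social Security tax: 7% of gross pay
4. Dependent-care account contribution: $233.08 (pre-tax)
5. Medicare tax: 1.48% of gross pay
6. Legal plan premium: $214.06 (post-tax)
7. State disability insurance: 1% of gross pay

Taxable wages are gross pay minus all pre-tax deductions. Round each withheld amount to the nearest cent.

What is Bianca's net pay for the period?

SIMPLE IRA contribution: $3179.41 × 0.074 = $235.28
Dependent-care account contribution: $233.08
Pre-tax total = $235.28 + $233.08 = $468.36
Taxable wages = $3179.41 − $468.36 = $2711.05
State withholding: $2711.05 × 0.082 = $222.31
Medicare tax: $3179.41 × 0.0148 = $47.06
Social Security tax: $3179.41 × 0.07 = $222.56
State disability insurance: $3179.41 × 0.01 = $31.79
Legal plan premium: $214.06
Total deductions = $235.28 + $233.08 + $222.31 + $47.06 + $222.56 + $31.79 + $214.06 = $1206.14
Net pay = $3179.41 − $1206.14 = $1973.27

$1973.27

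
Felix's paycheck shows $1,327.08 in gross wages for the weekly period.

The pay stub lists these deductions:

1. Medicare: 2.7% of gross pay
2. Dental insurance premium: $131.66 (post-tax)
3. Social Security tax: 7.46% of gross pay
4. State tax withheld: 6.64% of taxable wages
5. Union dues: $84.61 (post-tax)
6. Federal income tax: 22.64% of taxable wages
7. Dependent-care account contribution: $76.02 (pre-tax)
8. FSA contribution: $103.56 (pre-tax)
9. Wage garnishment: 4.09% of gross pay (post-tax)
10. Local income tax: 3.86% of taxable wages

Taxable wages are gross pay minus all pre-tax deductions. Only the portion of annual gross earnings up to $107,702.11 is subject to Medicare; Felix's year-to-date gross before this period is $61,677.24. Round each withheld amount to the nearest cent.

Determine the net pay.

Dependent-care account contribution: $76.02
FSA contribution: $103.56
Pre-tax total = $76.02 + $103.56 = $179.58
Taxable wages = $1,327.08 − $179.58 = $1,147.50
Local income tax: $1,147.50 × 0.0386 = $44.29
State tax withheld: $1,147.50 × 0.0664 = $76.19
Federal income tax: $1,147.50 × 0.2264 = $259.79
Social Security tax: $1,327.08 × 0.0746 = $99.00
Medicare: cap not yet reached, full $1,327.08 is subject → $1,327.08 × 0.027 = $35.83
Union dues: $84.61
Dental insurance premium: $131.66
Wage garnishment: $1,327.08 × 0.0409 = $54.28
Total deductions = $76.02 + $103.56 + $44.29 + $76.19 + $259.79 + $99.00 + $35.83 + $84.61 + $131.66 + $54.28 = $965.23
Net pay = $1,327.08 − $965.23 = $361.85

$361.85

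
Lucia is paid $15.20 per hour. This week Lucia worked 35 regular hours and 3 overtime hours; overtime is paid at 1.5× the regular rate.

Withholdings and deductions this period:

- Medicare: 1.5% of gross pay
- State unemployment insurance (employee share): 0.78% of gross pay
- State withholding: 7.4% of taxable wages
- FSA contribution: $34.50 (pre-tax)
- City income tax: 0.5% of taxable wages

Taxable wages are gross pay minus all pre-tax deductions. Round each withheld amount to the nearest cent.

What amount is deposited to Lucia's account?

Regular pay: 35 × $15.20 = $532.00
Overtime pay: 3 × $15.20 × 1.5 = $68.40
Gross pay = $532.00 + $68.40 = $600.40
FSA contribution: $34.50
Taxable wages = $600.40 − $34.50 = $565.90
State withholding: $565.90 × 0.074 = $41.88
City income tax: $565.90 × 0.005 = $2.83
State unemployment insurance (employee share): $600.40 × 0.0078 = $4.68
Medicare: $600.40 × 0.015 = $9.01
Total deductions = $34.50 + $41.88 + $2.83 + $4.68 + $9.01 = $92.90
Net pay = $600.40 − $92.90 = $507.50

$507.50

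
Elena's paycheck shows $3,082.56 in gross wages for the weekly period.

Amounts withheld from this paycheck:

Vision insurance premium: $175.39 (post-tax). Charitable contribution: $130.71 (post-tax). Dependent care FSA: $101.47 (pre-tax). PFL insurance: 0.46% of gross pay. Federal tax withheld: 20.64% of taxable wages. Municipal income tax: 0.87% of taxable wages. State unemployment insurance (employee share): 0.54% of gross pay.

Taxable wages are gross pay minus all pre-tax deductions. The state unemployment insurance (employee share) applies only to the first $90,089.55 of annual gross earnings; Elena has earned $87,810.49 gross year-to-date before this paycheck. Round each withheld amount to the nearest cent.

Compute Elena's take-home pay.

$2,007.26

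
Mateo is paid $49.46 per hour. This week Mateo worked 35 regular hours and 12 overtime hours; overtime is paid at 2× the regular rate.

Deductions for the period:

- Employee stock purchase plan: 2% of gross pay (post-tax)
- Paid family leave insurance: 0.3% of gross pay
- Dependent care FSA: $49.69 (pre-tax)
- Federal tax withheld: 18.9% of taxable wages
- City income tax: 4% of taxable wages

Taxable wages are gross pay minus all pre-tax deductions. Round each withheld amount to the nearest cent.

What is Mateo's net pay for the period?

$2144.46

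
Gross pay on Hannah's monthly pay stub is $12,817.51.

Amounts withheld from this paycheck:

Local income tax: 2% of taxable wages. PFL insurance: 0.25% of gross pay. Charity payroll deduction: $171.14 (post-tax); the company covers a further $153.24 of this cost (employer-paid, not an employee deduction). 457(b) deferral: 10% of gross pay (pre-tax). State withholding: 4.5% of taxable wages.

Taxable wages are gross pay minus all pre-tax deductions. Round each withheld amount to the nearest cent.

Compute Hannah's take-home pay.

$10,582.75

457(b) deferral: $12,817.51 × 0.1 = $1,281.75
Taxable wages = $12,817.51 − $1,281.75 = $11,535.76
State withholding: $11,535.76 × 0.045 = $519.11
Local income tax: $11,535.76 × 0.02 = $230.72
PFL insurance: $12,817.51 × 0.0025 = $32.04
Charity payroll deduction: $171.14
(Employer's $153.24 toward charity payroll deduction is not withheld from the employee.)
Total deductions = $1,281.75 + $519.11 + $230.72 + $32.04 + $171.14 = $2,234.76
Net pay = $12,817.51 − $2,234.76 = $10,582.75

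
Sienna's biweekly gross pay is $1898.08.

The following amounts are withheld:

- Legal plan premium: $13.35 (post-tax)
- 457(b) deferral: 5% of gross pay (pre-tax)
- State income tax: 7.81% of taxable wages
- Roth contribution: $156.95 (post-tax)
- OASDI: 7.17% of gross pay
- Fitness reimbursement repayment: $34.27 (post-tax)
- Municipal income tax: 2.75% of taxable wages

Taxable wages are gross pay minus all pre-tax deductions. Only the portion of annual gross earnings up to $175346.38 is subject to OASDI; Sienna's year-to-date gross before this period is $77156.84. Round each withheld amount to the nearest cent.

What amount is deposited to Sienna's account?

$1272.10

457(b) deferral: $1898.08 × 0.05 = $94.90
Taxable wages = $1898.08 − $94.90 = $1803.18
State income tax: $1803.18 × 0.0781 = $140.83
Municipal income tax: $1803.18 × 0.0275 = $49.59
OASDI: cap not yet reached, full $1898.08 is subject → $1898.08 × 0.0717 = $136.09
Legal plan premium: $13.35
Roth contribution: $156.95
Fitness reimbursement repayment: $34.27
Total deductions = $94.90 + $140.83 + $49.59 + $136.09 + $13.35 + $156.95 + $34.27 = $625.98
Net pay = $1898.08 − $625.98 = $1272.10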